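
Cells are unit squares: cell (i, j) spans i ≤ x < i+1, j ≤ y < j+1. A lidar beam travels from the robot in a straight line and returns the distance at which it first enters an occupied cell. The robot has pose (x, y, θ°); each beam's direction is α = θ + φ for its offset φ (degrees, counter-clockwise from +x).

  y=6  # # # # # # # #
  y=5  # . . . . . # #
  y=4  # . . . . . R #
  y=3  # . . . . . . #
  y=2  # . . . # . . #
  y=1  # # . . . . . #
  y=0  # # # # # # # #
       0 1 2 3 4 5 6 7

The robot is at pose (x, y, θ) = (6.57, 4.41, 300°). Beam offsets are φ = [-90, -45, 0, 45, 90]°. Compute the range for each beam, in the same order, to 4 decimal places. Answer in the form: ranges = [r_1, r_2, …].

beam 1: φ=-90°, α=210°
  d=(-0.8660,-0.5000)  start (6,4)  tX=0.6582 tY=0.8200  stride 1/|dx|=1.1547 1/|dy|=2.0000
    cross x-line → (5,4), t=0.6582
    cross y-line → (5,3), t=0.8200
    cross x-line → (4,3), t=1.8129
    cross y-line → (4,2), t=2.8200 (wall)
  → r_1 = 2.8200
beam 2: φ=-45°, α=255°
  d=(-0.2588,-0.9659)  start (6,4)  tX=2.2023 tY=0.4245  stride 1/|dx|=3.8637 1/|dy|=1.0353
    cross y-line → (6,3), t=0.4245
    cross y-line → (6,2), t=1.4597
    cross x-line → (5,2), t=2.2023
    cross y-line → (5,1), t=2.4950
    cross y-line → (5,0), t=3.5303 (wall)
  → r_2 = 3.5303
beam 3: φ=0°, α=300°
  d=(0.5000,-0.8660)  start (6,4)  tX=0.8600 tY=0.4734  stride 1/|dx|=2.0000 1/|dy|=1.1547
    cross y-line → (6,3), t=0.4734
    cross x-line → (7,3), t=0.8600 (wall)
  → r_3 = 0.8600
beam 4: φ=45°, α=345°
  d=(0.9659,-0.2588)  start (6,4)  tX=0.4452 tY=1.5841  stride 1/|dx|=1.0353 1/|dy|=3.8637
    cross x-line → (7,4), t=0.4452 (wall)
  → r_4 = 0.4452
beam 5: φ=90°, α=30°
  d=(0.8660,0.5000)  start (6,4)  tX=0.4965 tY=1.1800  stride 1/|dx|=1.1547 1/|dy|=2.0000
    cross x-line → (7,4), t=0.4965 (wall)
  → r_5 = 0.4965

ranges = [2.8200, 3.5303, 0.8600, 0.4452, 0.4965]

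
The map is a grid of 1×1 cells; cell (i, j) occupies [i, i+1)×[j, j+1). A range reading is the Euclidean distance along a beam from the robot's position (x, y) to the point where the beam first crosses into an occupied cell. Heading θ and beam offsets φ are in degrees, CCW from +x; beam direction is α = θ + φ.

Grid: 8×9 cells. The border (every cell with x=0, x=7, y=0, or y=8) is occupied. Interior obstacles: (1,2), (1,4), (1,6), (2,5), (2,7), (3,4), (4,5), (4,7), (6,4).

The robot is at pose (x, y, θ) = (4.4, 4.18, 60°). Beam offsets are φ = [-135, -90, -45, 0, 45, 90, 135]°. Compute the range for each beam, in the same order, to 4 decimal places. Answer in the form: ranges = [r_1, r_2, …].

beam 1: φ=-135°, α=285°
  d=(0.2588,-0.9659)  start (4,4)  tX=2.3182 tY=0.1863  stride 1/|dx|=3.8637 1/|dy|=1.0353
    cross y-line → (4,3), t=0.1863
    cross y-line → (4,2), t=1.2216
    cross y-line → (4,1), t=2.2569
    cross x-line → (5,1), t=2.3182
    cross y-line → (5,0), t=3.2922 (wall)
  → r_1 = 3.2922
beam 2: φ=-90°, α=330°
  d=(0.8660,-0.5000)  start (4,4)  tX=0.6928 tY=0.3600  stride 1/|dx|=1.1547 1/|dy|=2.0000
    cross y-line → (4,3), t=0.3600
    cross x-line → (5,3), t=0.6928
    cross x-line → (6,3), t=1.8475
    cross y-line → (6,2), t=2.3600
    cross x-line → (7,2), t=3.0022 (wall)
  → r_2 = 3.0022
beam 3: φ=-45°, α=15°
  d=(0.9659,0.2588)  start (4,4)  tX=0.6212 tY=3.1682  stride 1/|dx|=1.0353 1/|dy|=3.8637
    cross x-line → (5,4), t=0.6212
    cross x-line → (6,4), t=1.6564 (wall)
  → r_3 = 1.6564
beam 4: φ=0°, α=60°
  d=(0.5000,0.8660)  start (4,4)  tX=1.2000 tY=0.9469  stride 1/|dx|=2.0000 1/|dy|=1.1547
    cross y-line → (4,5), t=0.9469 (wall)
  → r_4 = 0.9469
beam 5: φ=45°, α=105°
  d=(-0.2588,0.9659)  start (4,4)  tX=1.5455 tY=0.8489  stride 1/|dx|=3.8637 1/|dy|=1.0353
    cross y-line → (4,5), t=0.8489 (wall)
  → r_5 = 0.8489
beam 6: φ=90°, α=150°
  d=(-0.8660,0.5000)  start (4,4)  tX=0.4619 tY=1.6400  stride 1/|dx|=1.1547 1/|dy|=2.0000
    cross x-line → (3,4), t=0.4619 (wall)
  → r_6 = 0.4619
beam 7: φ=135°, α=195°
  d=(-0.9659,-0.2588)  start (4,4)  tX=0.4141 tY=0.6955  stride 1/|dx|=1.0353 1/|dy|=3.8637
    cross x-line → (3,4), t=0.4141 (wall)
  → r_7 = 0.4141

ranges = [3.2922, 3.0022, 1.6564, 0.9469, 0.8489, 0.4619, 0.4141]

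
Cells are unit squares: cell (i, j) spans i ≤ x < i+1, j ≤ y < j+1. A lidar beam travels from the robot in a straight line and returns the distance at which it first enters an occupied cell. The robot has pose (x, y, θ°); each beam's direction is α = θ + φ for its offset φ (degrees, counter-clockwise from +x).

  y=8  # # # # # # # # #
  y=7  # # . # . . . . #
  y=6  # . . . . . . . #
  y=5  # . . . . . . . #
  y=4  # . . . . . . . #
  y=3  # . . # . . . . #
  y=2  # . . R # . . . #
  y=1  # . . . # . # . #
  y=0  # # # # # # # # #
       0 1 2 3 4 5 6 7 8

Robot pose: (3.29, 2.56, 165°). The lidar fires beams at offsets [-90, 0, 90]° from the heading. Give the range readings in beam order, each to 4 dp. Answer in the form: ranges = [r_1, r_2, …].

beam 1: φ=-90°, α=75°
  cosα=0.2588 sinα=0.9659 | (3,2) | tMaxX 2.7432 tMaxY 0.4555 | tΔX 3.8637 tΔY 1.0353
    t=0.4555 [y] (3,3) — stop
  → r_1 = 0.4555
beam 2: φ=0°, α=165°
  cosα=-0.9659 sinα=0.2588 | (3,2) | tMaxX 0.3002 tMaxY 1.7000 | tΔX 1.0353 tΔY 3.8637
    t=0.3002 [x] (2,2)
    t=1.3355 [x] (1,2)
    t=1.7000 [y] (1,3)
    t=2.3708 [x] (0,3) — stop
  → r_2 = 2.3708
beam 3: φ=90°, α=255°
  cosα=-0.2588 sinα=-0.9659 | (3,2) | tMaxX 1.1205 tMaxY 0.5798 | tΔX 3.8637 tΔY 1.0353
    t=0.5798 [y] (3,1)
    t=1.1205 [x] (2,1)
    t=1.6150 [y] (2,0) — stop
  → r_3 = 1.6150

ranges = [0.4555, 2.3708, 1.6150]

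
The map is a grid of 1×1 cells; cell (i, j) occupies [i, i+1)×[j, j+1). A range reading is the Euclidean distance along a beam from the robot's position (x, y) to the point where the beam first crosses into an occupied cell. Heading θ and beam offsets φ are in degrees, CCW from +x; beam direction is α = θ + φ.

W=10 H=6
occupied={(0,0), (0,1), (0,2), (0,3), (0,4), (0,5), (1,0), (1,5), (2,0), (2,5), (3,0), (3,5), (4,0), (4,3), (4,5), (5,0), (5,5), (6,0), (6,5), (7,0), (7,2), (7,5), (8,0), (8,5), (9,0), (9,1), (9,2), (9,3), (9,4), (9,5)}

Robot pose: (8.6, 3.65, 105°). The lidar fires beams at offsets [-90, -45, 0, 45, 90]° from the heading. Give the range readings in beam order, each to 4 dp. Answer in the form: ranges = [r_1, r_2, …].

ranges = [0.4141, 0.8000, 1.3976, 2.7000, 7.8681]

beam 1: φ=-90°, α=15°
  dir = (cos 15°, sin 15°) = (0.9659, 0.2588); from cell (8,3)
  next x-line at t=0.4141, next y-line at t=1.3523; Δt_x=1.0353, Δt_y=3.8637
    x: enter (9,3) at t=0.4141 ← occupied
  → r_1 = 0.4141
beam 2: φ=-45°, α=60°
  dir = (cos 60°, sin 60°) = (0.5000, 0.8660); from cell (8,3)
  next x-line at t=0.8000, next y-line at t=0.4041; Δt_x=2.0000, Δt_y=1.1547
    y: enter (8,4) at t=0.4041
    x: enter (9,4) at t=0.8000 ← occupied
  → r_2 = 0.8000
beam 3: φ=0°, α=105°
  dir = (cos 105°, sin 105°) = (-0.2588, 0.9659); from cell (8,3)
  next x-line at t=2.3182, next y-line at t=0.3623; Δt_x=3.8637, Δt_y=1.0353
    y: enter (8,4) at t=0.3623
    y: enter (8,5) at t=1.3976 ← occupied
  → r_3 = 1.3976
beam 4: φ=45°, α=150°
  dir = (cos 150°, sin 150°) = (-0.8660, 0.5000); from cell (8,3)
  next x-line at t=0.6928, next y-line at t=0.7000; Δt_x=1.1547, Δt_y=2.0000
    x: enter (7,3) at t=0.6928
    y: enter (7,4) at t=0.7000
    x: enter (6,4) at t=1.8475
    y: enter (6,5) at t=2.7000 ← occupied
  → r_4 = 2.7000
beam 5: φ=90°, α=195°
  dir = (cos 195°, sin 195°) = (-0.9659, -0.2588); from cell (8,3)
  next x-line at t=0.6212, next y-line at t=2.5114; Δt_x=1.0353, Δt_y=3.8637
    x: enter (7,3) at t=0.6212
    x: enter (6,3) at t=1.6564
    y: enter (6,2) at t=2.5114
    x: enter (5,2) at t=2.6917
    x: enter (4,2) at t=3.7270
    x: enter (3,2) at t=4.7623
    x: enter (2,2) at t=5.7975
    y: enter (2,1) at t=6.3751
    x: enter (1,1) at t=6.8328
    x: enter (0,1) at t=7.8681 ← occupied
  → r_5 = 7.8681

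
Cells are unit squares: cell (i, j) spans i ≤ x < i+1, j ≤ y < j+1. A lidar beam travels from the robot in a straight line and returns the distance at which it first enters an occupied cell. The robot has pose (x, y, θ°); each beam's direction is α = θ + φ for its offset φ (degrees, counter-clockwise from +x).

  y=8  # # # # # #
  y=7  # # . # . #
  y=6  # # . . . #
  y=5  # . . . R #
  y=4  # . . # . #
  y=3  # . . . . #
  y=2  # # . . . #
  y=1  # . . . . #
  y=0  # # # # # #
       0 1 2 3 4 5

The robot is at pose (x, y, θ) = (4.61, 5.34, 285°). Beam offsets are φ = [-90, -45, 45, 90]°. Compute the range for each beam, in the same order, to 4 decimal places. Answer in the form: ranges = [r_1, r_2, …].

beam 1: φ=-90°, α=195°
  cosα=-0.9659 sinα=-0.2588 | (4,5) | tMaxX 0.6315 tMaxY 1.3137 | tΔX 1.0353 tΔY 3.8637
    t=0.6315 [x] (3,5)
    t=1.3137 [y] (3,4) — stop
  → r_1 = 1.3137
beam 2: φ=-45°, α=240°
  cosα=-0.5000 sinα=-0.8660 | (4,5) | tMaxX 1.2200 tMaxY 0.3926 | tΔX 2.0000 tΔY 1.1547
    t=0.3926 [y] (4,4)
    t=1.2200 [x] (3,4) — stop
  → r_2 = 1.2200
beam 3: φ=45°, α=330°
  cosα=0.8660 sinα=-0.5000 | (4,5) | tMaxX 0.4503 tMaxY 0.6800 | tΔX 1.1547 tΔY 2.0000
    t=0.4503 [x] (5,5) — stop
  → r_3 = 0.4503
beam 4: φ=90°, α=15°
  cosα=0.9659 sinα=0.2588 | (4,5) | tMaxX 0.4038 tMaxY 2.5500 | tΔX 1.0353 tΔY 3.8637
    t=0.4038 [x] (5,5) — stop
  → r_4 = 0.4038

ranges = [1.3137, 1.2200, 0.4503, 0.4038]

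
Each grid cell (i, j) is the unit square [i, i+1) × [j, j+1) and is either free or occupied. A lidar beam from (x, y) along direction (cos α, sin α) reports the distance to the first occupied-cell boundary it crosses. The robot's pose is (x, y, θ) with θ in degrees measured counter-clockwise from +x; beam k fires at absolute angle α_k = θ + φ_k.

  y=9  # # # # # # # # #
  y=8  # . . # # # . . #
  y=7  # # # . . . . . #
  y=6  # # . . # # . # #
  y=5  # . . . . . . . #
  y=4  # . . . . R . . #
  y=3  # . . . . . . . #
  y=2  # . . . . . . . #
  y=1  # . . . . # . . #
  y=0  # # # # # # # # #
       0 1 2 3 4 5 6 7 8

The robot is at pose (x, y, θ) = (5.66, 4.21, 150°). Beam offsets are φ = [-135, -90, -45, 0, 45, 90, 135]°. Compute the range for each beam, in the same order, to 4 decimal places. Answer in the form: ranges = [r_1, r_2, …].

ranges = [2.4225, 2.6800, 1.8531, 4.2262, 4.8244, 3.7066, 3.3232]

beam 1: φ=-135°, α=15°
  d=(0.9659,0.2588)  start (5,4)  tX=0.3520 tY=3.0523  stride 1/|dx|=1.0353 1/|dy|=3.8637
    cross x-line → (6,4), t=0.3520
    cross x-line → (7,4), t=1.3873
    cross x-line → (8,4), t=2.4225 (wall)
  → r_1 = 2.4225
beam 2: φ=-90°, α=60°
  d=(0.5000,0.8660)  start (5,4)  tX=0.6800 tY=0.9122  stride 1/|dx|=2.0000 1/|dy|=1.1547
    cross x-line → (6,4), t=0.6800
    cross y-line → (6,5), t=0.9122
    cross y-line → (6,6), t=2.0669
    cross x-line → (7,6), t=2.6800 (wall)
  → r_2 = 2.6800
beam 3: φ=-45°, α=105°
  d=(-0.2588,0.9659)  start (5,4)  tX=2.5500 tY=0.8179  stride 1/|dx|=3.8637 1/|dy|=1.0353
    cross y-line → (5,5), t=0.8179
    cross y-line → (5,6), t=1.8531 (wall)
  → r_3 = 1.8531
beam 4: φ=0°, α=150°
  d=(-0.8660,0.5000)  start (5,4)  tX=0.7621 tY=1.5800  stride 1/|dx|=1.1547 1/|dy|=2.0000
    cross x-line → (4,4), t=0.7621
    cross y-line → (4,5), t=1.5800
    cross x-line → (3,5), t=1.9168
    cross x-line → (2,5), t=3.0715
    cross y-line → (2,6), t=3.5800
    cross x-line → (1,6), t=4.2262 (wall)
  → r_4 = 4.2262
beam 5: φ=45°, α=195°
  d=(-0.9659,-0.2588)  start (5,4)  tX=0.6833 tY=0.8114  stride 1/|dx|=1.0353 1/|dy|=3.8637
    cross x-line → (4,4), t=0.6833
    cross y-line → (4,3), t=0.8114
    cross x-line → (3,3), t=1.7186
    cross x-line → (2,3), t=2.7538
    cross x-line → (1,3), t=3.7891
    cross y-line → (1,2), t=4.6751
    cross x-line → (0,2), t=4.8244 (wall)
  → r_5 = 4.8244
beam 6: φ=90°, α=240°
  d=(-0.5000,-0.8660)  start (5,4)  tX=1.3200 tY=0.2425  stride 1/|dx|=2.0000 1/|dy|=1.1547
    cross y-line → (5,3), t=0.2425
    cross x-line → (4,3), t=1.3200
    cross y-line → (4,2), t=1.3972
    cross y-line → (4,1), t=2.5519
    cross x-line → (3,1), t=3.3200
    cross y-line → (3,0), t=3.7066 (wall)
  → r_6 = 3.7066
beam 7: φ=135°, α=285°
  d=(0.2588,-0.9659)  start (5,4)  tX=1.3137 tY=0.2174  stride 1/|dx|=3.8637 1/|dy|=1.0353
    cross y-line → (5,3), t=0.2174
    cross y-line → (5,2), t=1.2527
    cross x-line → (6,2), t=1.3137
    cross y-line → (6,1), t=2.2880
    cross y-line → (6,0), t=3.3232 (wall)
  → r_7 = 3.3232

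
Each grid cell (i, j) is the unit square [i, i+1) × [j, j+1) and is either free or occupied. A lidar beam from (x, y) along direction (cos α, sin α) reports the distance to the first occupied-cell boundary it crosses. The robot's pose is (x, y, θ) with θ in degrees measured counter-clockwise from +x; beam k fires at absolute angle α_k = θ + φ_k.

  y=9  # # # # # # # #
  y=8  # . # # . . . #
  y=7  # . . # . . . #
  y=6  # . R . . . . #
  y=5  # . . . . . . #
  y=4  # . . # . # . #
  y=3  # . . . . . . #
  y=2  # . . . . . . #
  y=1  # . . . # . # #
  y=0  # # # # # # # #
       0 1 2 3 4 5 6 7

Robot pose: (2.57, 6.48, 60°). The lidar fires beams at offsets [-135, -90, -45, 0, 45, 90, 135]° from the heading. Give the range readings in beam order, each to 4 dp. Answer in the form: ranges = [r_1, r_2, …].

ranges = [1.6614, 2.9600, 4.5863, 0.8600, 1.5736, 1.8129, 1.6254]

beam 1: φ=-135°, α=285°
  d=(0.2588,-0.9659)  start (2,6)  tX=1.6614 tY=0.4969  stride 1/|dx|=3.8637 1/|dy|=1.0353
    cross y-line → (2,5), t=0.4969
    cross y-line → (2,4), t=1.5322
    cross x-line → (3,4), t=1.6614 (wall)
  → r_1 = 1.6614
beam 2: φ=-90°, α=330°
  d=(0.8660,-0.5000)  start (2,6)  tX=0.4965 tY=0.9600  stride 1/|dx|=1.1547 1/|dy|=2.0000
    cross x-line → (3,6), t=0.4965
    cross y-line → (3,5), t=0.9600
    cross x-line → (4,5), t=1.6512
    cross x-line → (5,5), t=2.8059
    cross y-line → (5,4), t=2.9600 (wall)
  → r_2 = 2.9600
beam 3: φ=-45°, α=15°
  d=(0.9659,0.2588)  start (2,6)  tX=0.4452 tY=2.0091  stride 1/|dx|=1.0353 1/|dy|=3.8637
    cross x-line → (3,6), t=0.4452
    cross x-line → (4,6), t=1.4804
    cross y-line → (4,7), t=2.0091
    cross x-line → (5,7), t=2.5157
    cross x-line → (6,7), t=3.5510
    cross x-line → (7,7), t=4.5863 (wall)
  → r_3 = 4.5863
beam 4: φ=0°, α=60°
  d=(0.5000,0.8660)  start (2,6)  tX=0.8600 tY=0.6004  stride 1/|dx|=2.0000 1/|dy|=1.1547
    cross y-line → (2,7), t=0.6004
    cross x-line → (3,7), t=0.8600 (wall)
  → r_4 = 0.8600
beam 5: φ=45°, α=105°
  d=(-0.2588,0.9659)  start (2,6)  tX=2.2023 tY=0.5383  stride 1/|dx|=3.8637 1/|dy|=1.0353
    cross y-line → (2,7), t=0.5383
    cross y-line → (2,8), t=1.5736 (wall)
  → r_5 = 1.5736
beam 6: φ=90°, α=150°
  d=(-0.8660,0.5000)  start (2,6)  tX=0.6582 tY=1.0400  stride 1/|dx|=1.1547 1/|dy|=2.0000
    cross x-line → (1,6), t=0.6582
    cross y-line → (1,7), t=1.0400
    cross x-line → (0,7), t=1.8129 (wall)
  → r_6 = 1.8129
beam 7: φ=135°, α=195°
  d=(-0.9659,-0.2588)  start (2,6)  tX=0.5901 tY=1.8546  stride 1/|dx|=1.0353 1/|dy|=3.8637
    cross x-line → (1,6), t=0.5901
    cross x-line → (0,6), t=1.6254 (wall)
  → r_7 = 1.6254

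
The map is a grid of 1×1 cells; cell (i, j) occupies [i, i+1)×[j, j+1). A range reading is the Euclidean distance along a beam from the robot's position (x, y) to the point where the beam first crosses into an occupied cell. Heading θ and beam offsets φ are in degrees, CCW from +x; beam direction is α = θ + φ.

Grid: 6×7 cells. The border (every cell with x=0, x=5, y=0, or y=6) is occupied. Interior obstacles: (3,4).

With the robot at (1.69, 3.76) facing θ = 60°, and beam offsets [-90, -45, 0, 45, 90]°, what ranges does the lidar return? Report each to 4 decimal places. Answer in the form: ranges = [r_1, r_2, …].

beam 1: φ=-90°, α=330°
  d=(0.8660,-0.5000)  start (1,3)  tX=0.3580 tY=1.5200  stride 1/|dx|=1.1547 1/|dy|=2.0000
    cross x-line → (2,3), t=0.3580
    cross x-line → (3,3), t=1.5127
    cross y-line → (3,2), t=1.5200
    cross x-line → (4,2), t=2.6674
    cross y-line → (4,1), t=3.5200
    cross x-line → (5,1), t=3.8221 (wall)
  → r_1 = 3.8221
beam 2: φ=-45°, α=15°
  d=(0.9659,0.2588)  start (1,3)  tX=0.3209 tY=0.9273  stride 1/|dx|=1.0353 1/|dy|=3.8637
    cross x-line → (2,3), t=0.3209
    cross y-line → (2,4), t=0.9273
    cross x-line → (3,4), t=1.3562 (wall)
  → r_2 = 1.3562
beam 3: φ=0°, α=60°
  d=(0.5000,0.8660)  start (1,3)  tX=0.6200 tY=0.2771  stride 1/|dx|=2.0000 1/|dy|=1.1547
    cross y-line → (1,4), t=0.2771
    cross x-line → (2,4), t=0.6200
    cross y-line → (2,5), t=1.4318
    cross y-line → (2,6), t=2.5865 (wall)
  → r_3 = 2.5865
beam 4: φ=45°, α=105°
  d=(-0.2588,0.9659)  start (1,3)  tX=2.6660 tY=0.2485  stride 1/|dx|=3.8637 1/|dy|=1.0353
    cross y-line → (1,4), t=0.2485
    cross y-line → (1,5), t=1.2837
    cross y-line → (1,6), t=2.3190 (wall)
  → r_4 = 2.3190
beam 5: φ=90°, α=150°
  d=(-0.8660,0.5000)  start (1,3)  tX=0.7967 tY=0.4800  stride 1/|dx|=1.1547 1/|dy|=2.0000
    cross y-line → (1,4), t=0.4800
    cross x-line → (0,4), t=0.7967 (wall)
  → r_5 = 0.7967

ranges = [3.8221, 1.3562, 2.5865, 2.3190, 0.7967]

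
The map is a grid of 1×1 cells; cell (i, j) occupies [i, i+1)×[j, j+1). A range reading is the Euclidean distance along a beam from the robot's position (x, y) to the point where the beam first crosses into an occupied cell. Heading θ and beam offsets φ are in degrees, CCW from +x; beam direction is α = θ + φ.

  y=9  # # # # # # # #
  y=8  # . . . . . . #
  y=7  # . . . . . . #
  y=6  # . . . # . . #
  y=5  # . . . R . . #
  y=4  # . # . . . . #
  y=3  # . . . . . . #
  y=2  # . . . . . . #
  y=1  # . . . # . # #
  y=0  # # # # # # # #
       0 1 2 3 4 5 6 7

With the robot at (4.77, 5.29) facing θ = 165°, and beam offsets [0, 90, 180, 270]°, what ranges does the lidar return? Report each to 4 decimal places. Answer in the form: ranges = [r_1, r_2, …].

beam 1: φ=0°, α=165°
  d=(-0.9659,0.2588)  start (4,5)  tX=0.7972 tY=2.7432  stride 1/|dx|=1.0353 1/|dy|=3.8637
    cross x-line → (3,5), t=0.7972
    cross x-line → (2,5), t=1.8324
    cross y-line → (2,6), t=2.7432
    cross x-line → (1,6), t=2.8677
    cross x-line → (0,6), t=3.9030 (wall)
  → r_1 = 3.9030
beam 2: φ=90°, α=255°
  d=(-0.2588,-0.9659)  start (4,5)  tX=2.9751 tY=0.3002  stride 1/|dx|=3.8637 1/|dy|=1.0353
    cross y-line → (4,4), t=0.3002
    cross y-line → (4,3), t=1.3355
    cross y-line → (4,2), t=2.3708
    cross x-line → (3,2), t=2.9751
    cross y-line → (3,1), t=3.4061
    cross y-line → (3,0), t=4.4413 (wall)
  → r_2 = 4.4413
beam 3: φ=180°, α=345°
  d=(0.9659,-0.2588)  start (4,5)  tX=0.2381 tY=1.1205  stride 1/|dx|=1.0353 1/|dy|=3.8637
    cross x-line → (5,5), t=0.2381
    cross y-line → (5,4), t=1.1205
    cross x-line → (6,4), t=1.2734
    cross x-line → (7,4), t=2.3087 (wall)
  → r_3 = 2.3087
beam 4: φ=270°, α=75°
  d=(0.2588,0.9659)  start (4,5)  tX=0.8887 tY=0.7350  stride 1/|dx|=3.8637 1/|dy|=1.0353
    cross y-line → (4,6), t=0.7350 (wall)
  → r_4 = 0.7350

ranges = [3.9030, 4.4413, 2.3087, 0.7350]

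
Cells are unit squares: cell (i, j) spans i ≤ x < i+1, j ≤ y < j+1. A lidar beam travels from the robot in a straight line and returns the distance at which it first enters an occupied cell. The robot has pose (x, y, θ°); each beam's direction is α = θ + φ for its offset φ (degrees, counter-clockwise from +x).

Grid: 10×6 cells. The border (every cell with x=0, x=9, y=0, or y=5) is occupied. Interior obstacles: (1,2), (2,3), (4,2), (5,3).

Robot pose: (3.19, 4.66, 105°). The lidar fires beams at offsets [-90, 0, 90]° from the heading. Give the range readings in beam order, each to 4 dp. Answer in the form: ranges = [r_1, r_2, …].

beam 1: φ=-90°, α=15°
  cosα=0.9659 sinα=0.2588 | (3,4) | tMaxX 0.8386 tMaxY 1.3137 | tΔX 1.0353 tΔY 3.8637
    t=0.8386 [x] (4,4)
    t=1.3137 [y] (4,5) — stop
  → r_1 = 1.3137
beam 2: φ=0°, α=105°
  cosα=-0.2588 sinα=0.9659 | (3,4) | tMaxX 0.7341 tMaxY 0.3520 | tΔX 3.8637 tΔY 1.0353
    t=0.3520 [y] (3,5) — stop
  → r_2 = 0.3520
beam 3: φ=90°, α=195°
  cosα=-0.9659 sinα=-0.2588 | (3,4) | tMaxX 0.1967 tMaxY 2.5500 | tΔX 1.0353 tΔY 3.8637
    t=0.1967 [x] (2,4)
    t=1.2320 [x] (1,4)
    t=2.2673 [x] (0,4) — stop
  → r_3 = 2.2673

ranges = [1.3137, 0.3520, 2.2673]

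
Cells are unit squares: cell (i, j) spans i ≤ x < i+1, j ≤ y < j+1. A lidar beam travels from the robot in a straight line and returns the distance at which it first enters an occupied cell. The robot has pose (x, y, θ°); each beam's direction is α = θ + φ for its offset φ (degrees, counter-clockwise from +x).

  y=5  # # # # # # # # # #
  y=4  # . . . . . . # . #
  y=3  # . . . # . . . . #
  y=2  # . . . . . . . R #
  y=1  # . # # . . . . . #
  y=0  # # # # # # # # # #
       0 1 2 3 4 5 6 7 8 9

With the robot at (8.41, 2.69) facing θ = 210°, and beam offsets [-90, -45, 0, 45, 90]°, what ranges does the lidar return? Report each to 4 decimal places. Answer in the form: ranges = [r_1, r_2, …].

ranges = [1.5127, 3.5303, 3.3800, 1.7496, 1.1800]

beam 1: φ=-90°, α=120°
  d=(-0.5000,0.8660)  start (8,2)  tX=0.8200 tY=0.3580  stride 1/|dx|=2.0000 1/|dy|=1.1547
    cross y-line → (8,3), t=0.3580
    cross x-line → (7,3), t=0.8200
    cross y-line → (7,4), t=1.5127 (wall)
  → r_1 = 1.5127
beam 2: φ=-45°, α=165°
  d=(-0.9659,0.2588)  start (8,2)  tX=0.4245 tY=1.1977  stride 1/|dx|=1.0353 1/|dy|=3.8637
    cross x-line → (7,2), t=0.4245
    cross y-line → (7,3), t=1.1977
    cross x-line → (6,3), t=1.4597
    cross x-line → (5,3), t=2.4950
    cross x-line → (4,3), t=3.5303 (wall)
  → r_2 = 3.5303
beam 3: φ=0°, α=210°
  d=(-0.8660,-0.5000)  start (8,2)  tX=0.4734 tY=1.3800  stride 1/|dx|=1.1547 1/|dy|=2.0000
    cross x-line → (7,2), t=0.4734
    cross y-line → (7,1), t=1.3800
    cross x-line → (6,1), t=1.6281
    cross x-line → (5,1), t=2.7828
    cross y-line → (5,0), t=3.3800 (wall)
  → r_3 = 3.3800
beam 4: φ=45°, α=255°
  d=(-0.2588,-0.9659)  start (8,2)  tX=1.5841 tY=0.7143  stride 1/|dx|=3.8637 1/|dy|=1.0353
    cross y-line → (8,1), t=0.7143
    cross x-line → (7,1), t=1.5841
    cross y-line → (7,0), t=1.7496 (wall)
  → r_4 = 1.7496
beam 5: φ=90°, α=300°
  d=(0.5000,-0.8660)  start (8,2)  tX=1.1800 tY=0.7967  stride 1/|dx|=2.0000 1/|dy|=1.1547
    cross y-line → (8,1), t=0.7967
    cross x-line → (9,1), t=1.1800 (wall)
  → r_5 = 1.1800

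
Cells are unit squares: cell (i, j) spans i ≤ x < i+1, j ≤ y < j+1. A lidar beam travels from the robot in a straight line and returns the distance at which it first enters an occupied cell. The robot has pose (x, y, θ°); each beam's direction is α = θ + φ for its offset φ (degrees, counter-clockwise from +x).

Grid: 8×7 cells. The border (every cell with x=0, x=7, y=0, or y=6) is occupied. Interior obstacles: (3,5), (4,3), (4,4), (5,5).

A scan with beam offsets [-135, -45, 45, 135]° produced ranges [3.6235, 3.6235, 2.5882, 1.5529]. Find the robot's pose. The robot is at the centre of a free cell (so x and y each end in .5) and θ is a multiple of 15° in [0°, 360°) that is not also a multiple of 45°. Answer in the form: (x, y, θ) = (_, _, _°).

(x, y, θ) = (3.5, 2.5, 150°)

Enumerate (i+0.5, j+0.5, θ) over the 26 free cells and 16 admissible headings. For each, cast all 4 beams and compare to the given ranges.
  (3.5, 2.5, 30°): beam 1 = 1.5529 ≠ 3.6235 ✗
  (6.5, 4.5, 240°): beam 1 = 1.5529 ≠ 3.6235 ✗
  (2.5, 3.5, 330°): beam 1 = 1.5529 ≠ 3.6235 ✗
  (5.5, 2.5, 105°): beam 1 = 1.7321 ≠ 3.6235 ✗
  …
  (3.5, 2.5, 150°): r_1=3.6235, r_2=3.6235, r_3=2.5882, r_4=1.5529 — all match ✓
No second candidate reproduces the full scan.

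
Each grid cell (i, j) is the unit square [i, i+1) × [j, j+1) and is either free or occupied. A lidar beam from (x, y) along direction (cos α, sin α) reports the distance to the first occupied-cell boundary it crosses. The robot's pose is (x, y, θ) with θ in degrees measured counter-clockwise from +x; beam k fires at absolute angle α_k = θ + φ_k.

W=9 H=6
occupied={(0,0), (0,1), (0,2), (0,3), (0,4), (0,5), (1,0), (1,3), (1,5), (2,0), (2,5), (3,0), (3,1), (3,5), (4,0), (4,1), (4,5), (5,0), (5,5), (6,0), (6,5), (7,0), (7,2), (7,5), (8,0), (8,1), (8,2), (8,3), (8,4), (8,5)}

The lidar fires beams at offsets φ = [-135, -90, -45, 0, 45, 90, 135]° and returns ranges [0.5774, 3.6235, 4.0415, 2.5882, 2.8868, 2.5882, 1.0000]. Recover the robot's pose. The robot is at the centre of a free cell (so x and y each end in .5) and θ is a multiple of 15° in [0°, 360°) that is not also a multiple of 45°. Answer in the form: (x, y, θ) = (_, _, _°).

The pose lattice has 24·16 = 384 candidates. Test each by forward raycasting.
  (4.5, 2.5, 60°): beam 1 = 0.5176 ≠ 0.5774 ✗
  (4.5, 3.5, 345°): beam 1 = 4.0415 ≠ 0.5774 ✗
  (4.5, 4.5, 210°): beam 1 = 0.5176 ≠ 0.5774 ✗
  …
  (4.5, 2.5, 75°): r_1=0.5774, r_2=3.6235, r_3=4.0415, r_4=2.5882, r_5=2.8868, r_6=2.5882, r_7=1.0000 — all match ✓
Only this pose fits every beam.

(x, y, θ) = (4.5, 2.5, 75°)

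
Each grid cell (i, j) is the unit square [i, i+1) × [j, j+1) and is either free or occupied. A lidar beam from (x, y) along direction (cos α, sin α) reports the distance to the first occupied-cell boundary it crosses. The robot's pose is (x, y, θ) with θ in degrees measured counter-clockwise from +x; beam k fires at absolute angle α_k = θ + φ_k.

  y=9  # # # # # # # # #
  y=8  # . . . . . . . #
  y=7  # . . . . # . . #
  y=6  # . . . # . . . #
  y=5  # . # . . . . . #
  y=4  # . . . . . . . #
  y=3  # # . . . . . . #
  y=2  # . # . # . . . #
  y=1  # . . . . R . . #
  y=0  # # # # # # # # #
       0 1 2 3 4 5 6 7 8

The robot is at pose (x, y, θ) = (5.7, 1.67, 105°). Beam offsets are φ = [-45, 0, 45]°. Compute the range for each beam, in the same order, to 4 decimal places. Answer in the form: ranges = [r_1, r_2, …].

beam 1: φ=-45°, α=60°
  dir = (cos 60°, sin 60°) = (0.5000, 0.8660); from cell (5,1)
  next x-line at t=0.6000, next y-line at t=0.3811; Δt_x=2.0000, Δt_y=1.1547
    y: enter (5,2) at t=0.3811
    x: enter (6,2) at t=0.6000
    y: enter (6,3) at t=1.5358
    x: enter (7,3) at t=2.6000
    y: enter (7,4) at t=2.6905
    y: enter (7,5) at t=3.8452
    x: enter (8,5) at t=4.6000 ← occupied
  → r_1 = 4.6000
beam 2: φ=0°, α=105°
  dir = (cos 105°, sin 105°) = (-0.2588, 0.9659); from cell (5,1)
  next x-line at t=2.7046, next y-line at t=0.3416; Δt_x=3.8637, Δt_y=1.0353
    y: enter (5,2) at t=0.3416
    y: enter (5,3) at t=1.3769
    y: enter (5,4) at t=2.4122
    x: enter (4,4) at t=2.7046
    y: enter (4,5) at t=3.4475
    y: enter (4,6) at t=4.4827 ← occupied
  → r_2 = 4.4827
beam 3: φ=45°, α=150°
  dir = (cos 150°, sin 150°) = (-0.8660, 0.5000); from cell (5,1)
  next x-line at t=0.8083, next y-line at t=0.6600; Δt_x=1.1547, Δt_y=2.0000
    y: enter (5,2) at t=0.6600
    x: enter (4,2) at t=0.8083 ← occupied
  → r_3 = 0.8083

ranges = [4.6000, 4.4827, 0.8083]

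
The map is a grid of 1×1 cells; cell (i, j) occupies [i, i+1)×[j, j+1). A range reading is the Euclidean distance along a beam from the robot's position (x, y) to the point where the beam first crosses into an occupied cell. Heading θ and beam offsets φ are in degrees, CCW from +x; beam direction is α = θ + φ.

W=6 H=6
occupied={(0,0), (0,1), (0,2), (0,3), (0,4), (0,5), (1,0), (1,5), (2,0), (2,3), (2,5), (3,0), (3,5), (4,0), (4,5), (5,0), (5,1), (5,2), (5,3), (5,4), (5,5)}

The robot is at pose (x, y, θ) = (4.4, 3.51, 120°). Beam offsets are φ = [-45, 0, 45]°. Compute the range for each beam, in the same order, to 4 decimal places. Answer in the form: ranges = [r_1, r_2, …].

ranges = [1.5426, 1.7205, 1.4494]

beam 1: φ=-45°, α=75°
  d=(0.2588,0.9659)  start (4,3)  tX=2.3182 tY=0.5073  stride 1/|dx|=3.8637 1/|dy|=1.0353
    cross y-line → (4,4), t=0.5073
    cross y-line → (4,5), t=1.5426 (wall)
  → r_1 = 1.5426
beam 2: φ=0°, α=120°
  d=(-0.5000,0.8660)  start (4,3)  tX=0.8000 tY=0.5658  stride 1/|dx|=2.0000 1/|dy|=1.1547
    cross y-line → (4,4), t=0.5658
    cross x-line → (3,4), t=0.8000
    cross y-line → (3,5), t=1.7205 (wall)
  → r_2 = 1.7205
beam 3: φ=45°, α=165°
  d=(-0.9659,0.2588)  start (4,3)  tX=0.4141 tY=1.8932  stride 1/|dx|=1.0353 1/|dy|=3.8637
    cross x-line → (3,3), t=0.4141
    cross x-line → (2,3), t=1.4494 (wall)
  → r_3 = 1.4494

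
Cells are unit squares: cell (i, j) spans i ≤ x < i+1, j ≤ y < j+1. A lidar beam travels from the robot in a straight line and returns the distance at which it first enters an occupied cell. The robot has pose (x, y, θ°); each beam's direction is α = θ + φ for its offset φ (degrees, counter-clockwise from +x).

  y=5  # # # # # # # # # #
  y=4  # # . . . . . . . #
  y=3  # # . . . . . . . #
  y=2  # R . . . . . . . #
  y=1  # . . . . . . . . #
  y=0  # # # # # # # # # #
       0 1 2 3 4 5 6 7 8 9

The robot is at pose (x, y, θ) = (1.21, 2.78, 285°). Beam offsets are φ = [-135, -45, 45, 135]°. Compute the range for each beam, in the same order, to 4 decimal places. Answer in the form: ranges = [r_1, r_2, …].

beam 1: φ=-135°, α=150°
  cosα=-0.8660 sinα=0.5000 | (1,2) | tMaxX 0.2425 tMaxY 0.4400 | tΔX 1.1547 tΔY 2.0000
    t=0.2425 [x] (0,2) — stop
  → r_1 = 0.2425
beam 2: φ=-45°, α=240°
  cosα=-0.5000 sinα=-0.8660 | (1,2) | tMaxX 0.4200 tMaxY 0.9007 | tΔX 2.0000 tΔY 1.1547
    t=0.4200 [x] (0,2) — stop
  → r_2 = 0.4200
beam 3: φ=45°, α=330°
  cosα=0.8660 sinα=-0.5000 | (1,2) | tMaxX 0.9122 tMaxY 1.5600 | tΔX 1.1547 tΔY 2.0000
    t=0.9122 [x] (2,2)
    t=1.5600 [y] (2,1)
    t=2.0669 [x] (3,1)
    t=3.2216 [x] (4,1)
    t=3.5600 [y] (4,0) — stop
  → r_3 = 3.5600
beam 4: φ=135°, α=60°
  cosα=0.5000 sinα=0.8660 | (1,2) | tMaxX 1.5800 tMaxY 0.2540 | tΔX 2.0000 tΔY 1.1547
    t=0.2540 [y] (1,3) — stop
  → r_4 = 0.2540

ranges = [0.2425, 0.4200, 3.5600, 0.2540]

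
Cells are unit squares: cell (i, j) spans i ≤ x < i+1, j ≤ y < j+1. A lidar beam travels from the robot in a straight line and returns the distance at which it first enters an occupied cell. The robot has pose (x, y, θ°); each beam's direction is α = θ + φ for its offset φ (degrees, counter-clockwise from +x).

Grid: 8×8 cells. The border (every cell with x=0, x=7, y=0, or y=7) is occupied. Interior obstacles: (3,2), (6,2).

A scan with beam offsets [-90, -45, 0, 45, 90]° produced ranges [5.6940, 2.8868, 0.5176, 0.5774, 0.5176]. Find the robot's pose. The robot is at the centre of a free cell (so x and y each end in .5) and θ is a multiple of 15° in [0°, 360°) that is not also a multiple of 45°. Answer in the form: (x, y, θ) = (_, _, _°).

Candidates: 34 free-cell centres × 16 headings = 544 poses. Raycast each; keep the one whose scan matches to 4 dp.
  (3.5, 3.5, 105°): beam 1 = 3.6235 ≠ 5.6940 ✗
  (3.5, 4.5, 255°): beam 1 = 2.5882 ≠ 5.6940 ✗
  (2.5, 5.5, 195°): beam 1 = 1.5529 ≠ 5.6940 ✗
  (3.5, 4.5, 105°): beam 1 = 3.6235 ≠ 5.6940 ✗
  (6.5, 6.5, 195°): beam 1 = 0.5176 ≠ 5.6940 ✗
  …
  (6.5, 3.5, 255°): r_1=5.6940, r_2=2.8868, r_3=0.5176, r_4=0.5774, r_5=0.5176 — all match ✓
Unique over the lattice → pose = (6.5, 3.5, 255°).

(x, y, θ) = (6.5, 3.5, 255°)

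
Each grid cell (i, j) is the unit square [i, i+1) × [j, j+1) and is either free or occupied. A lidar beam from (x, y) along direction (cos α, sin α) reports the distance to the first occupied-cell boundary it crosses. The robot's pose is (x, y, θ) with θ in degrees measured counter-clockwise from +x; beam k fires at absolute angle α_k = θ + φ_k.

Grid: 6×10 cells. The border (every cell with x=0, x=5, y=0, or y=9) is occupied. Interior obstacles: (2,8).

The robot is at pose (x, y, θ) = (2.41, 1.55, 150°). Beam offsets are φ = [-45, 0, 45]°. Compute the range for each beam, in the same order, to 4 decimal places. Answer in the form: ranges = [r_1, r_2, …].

ranges = [5.4478, 1.6281, 1.4597]

beam 1: φ=-45°, α=105°
  direction (-0.2588, 0.9659); cell (2,1); t to first gridline: x 1.5841, y 0.4659 (then +3.8637 / +1.0353)
    (2,2) via y @ 0.4659
    (2,3) via y @ 1.5012
    (1,3) via x @ 1.5841
    (1,4) via y @ 2.5364
    (1,5) via y @ 3.5717
    (1,6) via y @ 4.6070
    (0,6) via x @ 5.4478  # hit
  → r_1 = 5.4478
beam 2: φ=0°, α=150°
  direction (-0.8660, 0.5000); cell (2,1); t to first gridline: x 0.4734, y 0.9000 (then +1.1547 / +2.0000)
    (1,1) via x @ 0.4734
    (1,2) via y @ 0.9000
    (0,2) via x @ 1.6281  # hit
  → r_2 = 1.6281
beam 3: φ=45°, α=195°
  direction (-0.9659, -0.2588); cell (2,1); t to first gridline: x 0.4245, y 2.1250 (then +1.0353 / +3.8637)
    (1,1) via x @ 0.4245
    (0,1) via x @ 1.4597  # hit
  → r_3 = 1.4597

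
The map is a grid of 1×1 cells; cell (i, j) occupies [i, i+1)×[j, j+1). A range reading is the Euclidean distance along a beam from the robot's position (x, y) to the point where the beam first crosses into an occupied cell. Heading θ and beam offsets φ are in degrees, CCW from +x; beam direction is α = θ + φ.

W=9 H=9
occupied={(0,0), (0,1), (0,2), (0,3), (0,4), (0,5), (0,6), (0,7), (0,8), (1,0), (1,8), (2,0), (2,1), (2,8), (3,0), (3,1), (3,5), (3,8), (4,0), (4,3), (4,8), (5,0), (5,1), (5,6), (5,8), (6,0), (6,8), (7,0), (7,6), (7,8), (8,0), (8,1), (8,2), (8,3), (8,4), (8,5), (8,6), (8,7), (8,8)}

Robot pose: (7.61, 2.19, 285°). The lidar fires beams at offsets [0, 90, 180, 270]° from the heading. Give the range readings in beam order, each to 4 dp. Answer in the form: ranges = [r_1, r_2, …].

beam 1: φ=0°, α=285°
  dir = (cos 285°, sin 285°) = (0.2588, -0.9659); from cell (7,2)
  next x-line at t=1.5068, next y-line at t=0.1967; Δt_x=3.8637, Δt_y=1.0353
    y: enter (7,1) at t=0.1967
    y: enter (7,0) at t=1.2320 ← occupied
  → r_1 = 1.2320
beam 2: φ=90°, α=15°
  dir = (cos 15°, sin 15°) = (0.9659, 0.2588); from cell (7,2)
  next x-line at t=0.4038, next y-line at t=3.1296; Δt_x=1.0353, Δt_y=3.8637
    x: enter (8,2) at t=0.4038 ← occupied
  → r_2 = 0.4038
beam 3: φ=180°, α=105°
  dir = (cos 105°, sin 105°) = (-0.2588, 0.9659); from cell (7,2)
  next x-line at t=2.3569, next y-line at t=0.8386; Δt_x=3.8637, Δt_y=1.0353
    y: enter (7,3) at t=0.8386
    y: enter (7,4) at t=1.8738
    x: enter (6,4) at t=2.3569
    y: enter (6,5) at t=2.9091
    y: enter (6,6) at t=3.9444
    y: enter (6,7) at t=4.9797
    y: enter (6,8) at t=6.0150 ← occupied
  → r_3 = 6.0150
beam 4: φ=270°, α=195°
  dir = (cos 195°, sin 195°) = (-0.9659, -0.2588); from cell (7,2)
  next x-line at t=0.6315, next y-line at t=0.7341; Δt_x=1.0353, Δt_y=3.8637
    x: enter (6,2) at t=0.6315
    y: enter (6,1) at t=0.7341
    x: enter (5,1) at t=1.6668 ← occupied
  → r_4 = 1.6668

ranges = [1.2320, 0.4038, 6.0150, 1.6668]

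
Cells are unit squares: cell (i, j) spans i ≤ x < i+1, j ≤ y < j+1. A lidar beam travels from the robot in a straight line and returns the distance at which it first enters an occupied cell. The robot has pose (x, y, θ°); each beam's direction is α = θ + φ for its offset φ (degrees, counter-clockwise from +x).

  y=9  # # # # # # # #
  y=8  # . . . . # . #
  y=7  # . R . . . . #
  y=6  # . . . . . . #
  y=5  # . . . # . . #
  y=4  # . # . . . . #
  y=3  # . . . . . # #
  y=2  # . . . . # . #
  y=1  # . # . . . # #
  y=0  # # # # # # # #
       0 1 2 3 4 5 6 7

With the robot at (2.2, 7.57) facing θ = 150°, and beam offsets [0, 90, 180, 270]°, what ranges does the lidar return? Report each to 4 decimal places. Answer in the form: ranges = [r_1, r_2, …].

ranges = [1.3856, 2.4000, 3.1400, 1.6512]

beam 1: φ=0°, α=150°
  d=(-0.8660,0.5000)  start (2,7)  tX=0.2309 tY=0.8600  stride 1/|dx|=1.1547 1/|dy|=2.0000
    cross x-line → (1,7), t=0.2309
    cross y-line → (1,8), t=0.8600
    cross x-line → (0,8), t=1.3856 (wall)
  → r_1 = 1.3856
beam 2: φ=90°, α=240°
  d=(-0.5000,-0.8660)  start (2,7)  tX=0.4000 tY=0.6582  stride 1/|dx|=2.0000 1/|dy|=1.1547
    cross x-line → (1,7), t=0.4000
    cross y-line → (1,6), t=0.6582
    cross y-line → (1,5), t=1.8129
    cross x-line → (0,5), t=2.4000 (wall)
  → r_2 = 2.4000
beam 3: φ=180°, α=330°
  d=(0.8660,-0.5000)  start (2,7)  tX=0.9238 tY=1.1400  stride 1/|dx|=1.1547 1/|dy|=2.0000
    cross x-line → (3,7), t=0.9238
    cross y-line → (3,6), t=1.1400
    cross x-line → (4,6), t=2.0785
    cross y-line → (4,5), t=3.1400 (wall)
  → r_3 = 3.1400
beam 4: φ=270°, α=60°
  d=(0.5000,0.8660)  start (2,7)  tX=1.6000 tY=0.4965  stride 1/|dx|=2.0000 1/|dy|=1.1547
    cross y-line → (2,8), t=0.4965
    cross x-line → (3,8), t=1.6000
    cross y-line → (3,9), t=1.6512 (wall)
  → r_4 = 1.6512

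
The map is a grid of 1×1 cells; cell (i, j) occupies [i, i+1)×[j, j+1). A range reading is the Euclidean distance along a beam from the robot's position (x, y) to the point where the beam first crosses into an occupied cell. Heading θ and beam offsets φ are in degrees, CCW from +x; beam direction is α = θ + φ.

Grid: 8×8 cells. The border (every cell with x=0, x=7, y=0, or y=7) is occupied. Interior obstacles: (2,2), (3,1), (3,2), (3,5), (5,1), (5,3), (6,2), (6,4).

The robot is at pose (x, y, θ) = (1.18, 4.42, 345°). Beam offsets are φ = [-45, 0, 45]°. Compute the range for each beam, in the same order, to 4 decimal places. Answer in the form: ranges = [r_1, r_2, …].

ranges = [1.6400, 3.9548, 2.1016]

beam 1: φ=-45°, α=300°
  dir = (cos 300°, sin 300°) = (0.5000, -0.8660); from cell (1,4)
  next x-line at t=1.6400, next y-line at t=0.4850; Δt_x=2.0000, Δt_y=1.1547
    y: enter (1,3) at t=0.4850
    y: enter (1,2) at t=1.6397
    x: enter (2,2) at t=1.6400 ← occupied
  → r_1 = 1.6400
beam 2: φ=0°, α=345°
  dir = (cos 345°, sin 345°) = (0.9659, -0.2588); from cell (1,4)
  next x-line at t=0.8489, next y-line at t=1.6228; Δt_x=1.0353, Δt_y=3.8637
    x: enter (2,4) at t=0.8489
    y: enter (2,3) at t=1.6228
    x: enter (3,3) at t=1.8842
    x: enter (4,3) at t=2.9195
    x: enter (5,3) at t=3.9548 ← occupied
  → r_2 = 3.9548
beam 3: φ=45°, α=30°
  dir = (cos 30°, sin 30°) = (0.8660, 0.5000); from cell (1,4)
  next x-line at t=0.9469, next y-line at t=1.1600; Δt_x=1.1547, Δt_y=2.0000
    x: enter (2,4) at t=0.9469
    y: enter (2,5) at t=1.1600
    x: enter (3,5) at t=2.1016 ← occupied
  → r_3 = 2.1016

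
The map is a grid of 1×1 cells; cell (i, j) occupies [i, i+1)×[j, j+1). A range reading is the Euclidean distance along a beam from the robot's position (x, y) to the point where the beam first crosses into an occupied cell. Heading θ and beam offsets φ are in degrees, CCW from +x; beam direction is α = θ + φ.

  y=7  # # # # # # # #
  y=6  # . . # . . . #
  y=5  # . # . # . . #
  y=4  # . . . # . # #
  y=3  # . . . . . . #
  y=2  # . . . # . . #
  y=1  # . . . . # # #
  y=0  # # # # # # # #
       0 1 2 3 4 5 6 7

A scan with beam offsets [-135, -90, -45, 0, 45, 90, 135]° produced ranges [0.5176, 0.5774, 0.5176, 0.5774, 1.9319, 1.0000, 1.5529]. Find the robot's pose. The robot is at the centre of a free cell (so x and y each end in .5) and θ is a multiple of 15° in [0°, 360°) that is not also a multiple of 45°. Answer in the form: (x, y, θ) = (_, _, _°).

The pose lattice has 28·16 = 448 candidates. Test each by forward raycasting.
  (3.5, 4.5, 345°): beam 1 = 2.8868 ≠ 0.5176 ✗
  (6.5, 2.5, 165°): beam 1 = 0.5774 ≠ 0.5176 ✗
  (2.5, 3.5, 330°): beam 1 = 1.5529 ≠ 0.5176 ✗
  (4.5, 1.5, 30°): beam 5 = 0.5176 ≠ 1.9319 ✗
  …
  (1.5, 6.5, 210°): r_1=0.5176, r_2=0.5774, r_3=0.5176, r_4=0.5774, r_5=1.9319, r_6=1.0000, r_7=1.5529 — all match ✓
Only this pose fits every beam.

(x, y, θ) = (1.5, 6.5, 210°)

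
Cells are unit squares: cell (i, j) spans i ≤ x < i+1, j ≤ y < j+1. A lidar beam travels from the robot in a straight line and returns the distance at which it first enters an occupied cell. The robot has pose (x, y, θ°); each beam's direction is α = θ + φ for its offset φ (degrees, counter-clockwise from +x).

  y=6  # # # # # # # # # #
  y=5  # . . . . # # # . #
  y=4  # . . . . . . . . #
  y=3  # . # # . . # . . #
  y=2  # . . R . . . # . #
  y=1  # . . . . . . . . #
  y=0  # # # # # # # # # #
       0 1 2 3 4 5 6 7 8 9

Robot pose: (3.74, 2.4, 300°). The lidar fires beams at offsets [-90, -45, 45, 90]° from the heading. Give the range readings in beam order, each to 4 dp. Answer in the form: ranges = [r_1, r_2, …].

ranges = [2.8000, 1.4494, 5.4092, 2.6096]

beam 1: φ=-90°, α=210°
  d=(-0.8660,-0.5000)  start (3,2)  tX=0.8545 tY=0.8000  stride 1/|dx|=1.1547 1/|dy|=2.0000
    cross y-line → (3,1), t=0.8000
    cross x-line → (2,1), t=0.8545
    cross x-line → (1,1), t=2.0092
    cross y-line → (1,0), t=2.8000 (wall)
  → r_1 = 2.8000
beam 2: φ=-45°, α=255°
  d=(-0.2588,-0.9659)  start (3,2)  tX=2.8591 tY=0.4141  stride 1/|dx|=3.8637 1/|dy|=1.0353
    cross y-line → (3,1), t=0.4141
    cross y-line → (3,0), t=1.4494 (wall)
  → r_2 = 1.4494
beam 3: φ=45°, α=345°
  d=(0.9659,-0.2588)  start (3,2)  tX=0.2692 tY=1.5455  stride 1/|dx|=1.0353 1/|dy|=3.8637
    cross x-line → (4,2), t=0.2692
    cross x-line → (5,2), t=1.3044
    cross y-line → (5,1), t=1.5455
    cross x-line → (6,1), t=2.3397
    cross x-line → (7,1), t=3.3750
    cross x-line → (8,1), t=4.4103
    cross y-line → (8,0), t=5.4092 (wall)
  → r_3 = 5.4092
beam 4: φ=90°, α=30°
  d=(0.8660,0.5000)  start (3,2)  tX=0.3002 tY=1.2000  stride 1/|dx|=1.1547 1/|dy|=2.0000
    cross x-line → (4,2), t=0.3002
    cross y-line → (4,3), t=1.2000
    cross x-line → (5,3), t=1.4549
    cross x-line → (6,3), t=2.6096 (wall)
  → r_4 = 2.6096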